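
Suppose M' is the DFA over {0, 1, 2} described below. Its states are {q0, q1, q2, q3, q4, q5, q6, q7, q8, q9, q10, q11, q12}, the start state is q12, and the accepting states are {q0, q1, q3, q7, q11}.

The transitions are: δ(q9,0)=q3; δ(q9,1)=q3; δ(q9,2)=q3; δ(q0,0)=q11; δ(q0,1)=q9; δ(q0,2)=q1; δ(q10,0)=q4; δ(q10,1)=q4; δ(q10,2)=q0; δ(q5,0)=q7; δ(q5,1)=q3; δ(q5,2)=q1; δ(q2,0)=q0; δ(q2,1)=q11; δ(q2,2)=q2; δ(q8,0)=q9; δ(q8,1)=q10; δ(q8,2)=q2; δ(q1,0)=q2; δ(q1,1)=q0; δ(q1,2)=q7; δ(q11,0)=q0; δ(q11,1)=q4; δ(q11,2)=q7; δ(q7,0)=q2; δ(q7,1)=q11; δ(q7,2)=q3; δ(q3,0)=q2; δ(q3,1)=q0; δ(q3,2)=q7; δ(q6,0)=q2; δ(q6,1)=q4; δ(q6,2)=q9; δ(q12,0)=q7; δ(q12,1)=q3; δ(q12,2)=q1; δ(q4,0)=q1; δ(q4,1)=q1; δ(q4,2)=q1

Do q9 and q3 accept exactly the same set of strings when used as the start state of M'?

No

Reachable states from the start: {q0,q1,q2,q3,q4,q7,q9,q11,q12}. Unreachable: {q5,q6,q8,q10} — drop them.
Initial partition by acceptance: {q0,q1,q3,q7,q11} | {q2,q4,q9,q12}.
Refine {q0,q1,q3,q7,q11} on symbol 0: members go to different blocks, giving {q1,q3,q7} and {q0,q11}.
Refine {q2,q4,q9,q12} on symbol 0: members go to different blocks, giving {q4,q9,q12} and {q2}.
No further refinement is possible. Final partition (4 blocks): {q1,q3,q7} | {q4,q9,q12} | {q0,q11} | {q2}.
q9 and q3 end up in different blocks, so they are distinguishable. For instance, the string 'ε' is accepted from only q3.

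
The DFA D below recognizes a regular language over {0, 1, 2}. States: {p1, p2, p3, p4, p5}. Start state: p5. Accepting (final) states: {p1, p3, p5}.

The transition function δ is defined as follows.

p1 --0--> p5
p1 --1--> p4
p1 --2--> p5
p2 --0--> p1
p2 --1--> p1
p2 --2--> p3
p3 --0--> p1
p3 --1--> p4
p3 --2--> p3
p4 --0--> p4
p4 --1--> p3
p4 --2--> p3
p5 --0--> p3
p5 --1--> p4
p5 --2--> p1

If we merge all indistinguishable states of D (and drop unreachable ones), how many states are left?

Reachable states from the start: {p1,p3,p4,p5}. Unreachable: {p2} — drop them.
Initial partition by acceptance: {p1,p3,p5} | {p4}.
The partition is now stable with 2 blocks: {p1,p3,p5} | {p4}.

2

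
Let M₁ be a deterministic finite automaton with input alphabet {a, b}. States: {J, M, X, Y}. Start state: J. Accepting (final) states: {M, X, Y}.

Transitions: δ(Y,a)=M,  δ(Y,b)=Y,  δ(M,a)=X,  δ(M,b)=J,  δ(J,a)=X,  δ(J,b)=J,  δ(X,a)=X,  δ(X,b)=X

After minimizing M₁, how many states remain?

Reachable states from the start: {J,X}. Unreachable: {M,Y} — drop them.
Start with accepting vs non-accepting: {X} | {J}.
The partition is now stable with 2 blocks: {X} | {J}.

2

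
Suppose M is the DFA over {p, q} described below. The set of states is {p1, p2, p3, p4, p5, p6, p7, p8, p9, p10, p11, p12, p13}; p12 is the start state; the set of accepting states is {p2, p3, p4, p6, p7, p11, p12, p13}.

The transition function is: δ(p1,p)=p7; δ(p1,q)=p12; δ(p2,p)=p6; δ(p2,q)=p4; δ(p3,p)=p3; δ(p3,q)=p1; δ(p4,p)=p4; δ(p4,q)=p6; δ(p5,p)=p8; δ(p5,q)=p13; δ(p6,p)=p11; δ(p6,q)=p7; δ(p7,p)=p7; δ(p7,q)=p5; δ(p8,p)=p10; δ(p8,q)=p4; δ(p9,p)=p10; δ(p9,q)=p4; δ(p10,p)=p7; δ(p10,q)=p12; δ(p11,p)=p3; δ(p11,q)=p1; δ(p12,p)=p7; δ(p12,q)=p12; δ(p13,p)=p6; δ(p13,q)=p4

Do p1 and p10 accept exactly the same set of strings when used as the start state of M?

Reachable states from the start: {p1,p3,p4,p5,p6,p7,p8,p10,p11,p12,p13}. Unreachable: {p2,p9} — drop them.
Initial partition by acceptance: {p3,p4,p6,p7,p11,p12,p13} | {p1,p5,p8,p10}.
On input q, block {p3,p4,p6,p7,p11,p12,p13} splits into {p4,p6,p12,p13} and {p3,p7,p11}.
Split {p4,p6,p12,p13} by δ(·,p) → {p4,p13} and {p6,p12}.
Refine {p4,p13} on symbol p: members go to different blocks, giving {p4} and {p13}.
Split {p1,p5,p8,p10} by δ(·,p) → {p1,p10} and {p5,p8}.
On input q, block {p3,p7,p11} splits into {p3,p11} and {p7}.
Split {p6,p12} by δ(·,p) → {p6} and {p12}.
Split {p5,p8} by δ(·,p) → {p5} and {p8}.
Stable partition: {p4} | {p1,p10} | {p3,p11} | {p6} | {p13} | {p5} | {p7} | {p12} | {p8} — 9 equivalence classes.
p1 and p10 lie in the same block of the stable partition, so they are equivalent — no string distinguishes them.

Yes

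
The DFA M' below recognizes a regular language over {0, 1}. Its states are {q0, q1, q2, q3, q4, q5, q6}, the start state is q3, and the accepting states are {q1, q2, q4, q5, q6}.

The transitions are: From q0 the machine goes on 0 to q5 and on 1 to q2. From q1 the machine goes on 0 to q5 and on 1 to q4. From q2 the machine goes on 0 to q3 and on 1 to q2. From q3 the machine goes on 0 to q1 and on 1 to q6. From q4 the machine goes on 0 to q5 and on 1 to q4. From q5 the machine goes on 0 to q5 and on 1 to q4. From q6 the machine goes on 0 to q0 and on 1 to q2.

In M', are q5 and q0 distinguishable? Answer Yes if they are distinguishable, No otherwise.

P0 = {q1,q2,q4,q5,q6} | {q0,q3}.
Refine {q1,q2,q4,q5,q6} on symbol 0: members go to different blocks, giving {q1,q4,q5} and {q2,q6}.
Stable partition: {q1,q4,q5} | {q0,q3} | {q2,q6} — 3 equivalence classes.
q5 and q0 end up in different blocks, so they are distinguishable. For instance, the string 'ε' is accepted from only q5.

Yes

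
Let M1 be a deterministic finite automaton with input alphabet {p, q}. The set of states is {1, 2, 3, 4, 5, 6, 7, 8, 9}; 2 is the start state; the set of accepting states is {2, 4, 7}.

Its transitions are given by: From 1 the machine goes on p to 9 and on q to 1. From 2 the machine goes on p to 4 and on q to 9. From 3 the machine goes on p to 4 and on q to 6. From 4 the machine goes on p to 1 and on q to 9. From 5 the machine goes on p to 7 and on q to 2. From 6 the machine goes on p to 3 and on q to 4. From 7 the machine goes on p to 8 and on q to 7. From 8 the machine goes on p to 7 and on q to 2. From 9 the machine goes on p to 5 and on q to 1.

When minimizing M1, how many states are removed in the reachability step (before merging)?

No path from 2 leads to 3, 6; the other 7 states are all reachable.

2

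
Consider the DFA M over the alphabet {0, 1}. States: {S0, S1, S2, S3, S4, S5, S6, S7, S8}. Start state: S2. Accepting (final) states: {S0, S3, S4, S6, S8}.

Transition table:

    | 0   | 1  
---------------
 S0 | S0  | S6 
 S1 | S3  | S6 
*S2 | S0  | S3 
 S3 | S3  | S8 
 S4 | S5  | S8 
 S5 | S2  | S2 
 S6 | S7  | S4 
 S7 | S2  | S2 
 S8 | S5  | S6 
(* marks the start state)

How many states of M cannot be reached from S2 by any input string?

No path from S2 leads to S1; the other 8 states are all reachable.

1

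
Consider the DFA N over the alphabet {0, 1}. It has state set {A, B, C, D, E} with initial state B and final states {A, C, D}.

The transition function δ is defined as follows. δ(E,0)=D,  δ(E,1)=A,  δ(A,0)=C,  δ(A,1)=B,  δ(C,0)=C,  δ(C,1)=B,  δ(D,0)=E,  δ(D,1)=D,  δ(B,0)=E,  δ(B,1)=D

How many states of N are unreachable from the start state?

0

Every one of the 5 states is reachable from B.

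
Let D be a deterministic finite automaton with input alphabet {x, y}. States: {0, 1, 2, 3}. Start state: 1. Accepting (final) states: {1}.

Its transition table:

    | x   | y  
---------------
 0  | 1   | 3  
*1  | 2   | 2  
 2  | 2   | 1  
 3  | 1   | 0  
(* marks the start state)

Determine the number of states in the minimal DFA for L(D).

Reachable states from the start: {1,2}. Unreachable: {0,3} — drop them.
P0 = {1} | {2}.
Stable partition: {1} | {2} — 2 equivalence classes.

2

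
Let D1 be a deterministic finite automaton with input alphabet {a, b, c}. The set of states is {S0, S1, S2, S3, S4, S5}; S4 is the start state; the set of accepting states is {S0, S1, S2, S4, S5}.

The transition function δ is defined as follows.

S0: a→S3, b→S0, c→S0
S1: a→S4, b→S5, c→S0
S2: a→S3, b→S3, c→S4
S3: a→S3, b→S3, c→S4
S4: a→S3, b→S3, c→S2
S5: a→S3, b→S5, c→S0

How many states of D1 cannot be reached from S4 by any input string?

3

Starting at S4 and following transitions, the reachable set is {S2, S3, S4}. That leaves S0, S1, S5 unreachable — 3 in total.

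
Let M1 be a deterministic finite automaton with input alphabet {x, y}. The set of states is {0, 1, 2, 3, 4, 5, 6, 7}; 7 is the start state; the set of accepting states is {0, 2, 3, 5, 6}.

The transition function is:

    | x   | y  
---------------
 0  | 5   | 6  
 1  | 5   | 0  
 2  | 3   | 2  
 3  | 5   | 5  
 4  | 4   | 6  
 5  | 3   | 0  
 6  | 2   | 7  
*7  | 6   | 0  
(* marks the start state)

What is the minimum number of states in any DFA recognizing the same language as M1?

6

First remove the unreachable states {1,4}; 6 states remain.
P0 = {0,2,3,5,6} | {7}.
Split {0,2,3,5,6} by δ(·,y) → {0,2,3,5} and {6}.
Refine {0,2,3,5} on symbol y: members go to different blocks, giving {2,3,5} and {0}.
Refine {2,3,5} on symbol y: members go to different blocks, giving {2,3} and {5}.
On input x, block {2,3} splits into {2} and {3}.
The partition is now stable with 6 blocks: {2} | {7} | {6} | {0} | {5} | {3}.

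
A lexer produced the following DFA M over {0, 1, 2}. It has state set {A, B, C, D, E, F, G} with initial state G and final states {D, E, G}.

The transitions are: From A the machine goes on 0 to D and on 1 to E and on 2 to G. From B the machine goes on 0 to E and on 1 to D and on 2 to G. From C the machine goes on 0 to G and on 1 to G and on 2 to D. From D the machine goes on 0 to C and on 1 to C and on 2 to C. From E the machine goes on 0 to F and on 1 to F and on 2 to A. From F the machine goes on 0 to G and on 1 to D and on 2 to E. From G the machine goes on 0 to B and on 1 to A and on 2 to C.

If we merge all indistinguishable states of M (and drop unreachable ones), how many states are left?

P0 = {D,E,G} | {A,B,C,F}.
No further refinement is possible. Final partition (2 blocks): {D,E,G} | {A,B,C,F}.

2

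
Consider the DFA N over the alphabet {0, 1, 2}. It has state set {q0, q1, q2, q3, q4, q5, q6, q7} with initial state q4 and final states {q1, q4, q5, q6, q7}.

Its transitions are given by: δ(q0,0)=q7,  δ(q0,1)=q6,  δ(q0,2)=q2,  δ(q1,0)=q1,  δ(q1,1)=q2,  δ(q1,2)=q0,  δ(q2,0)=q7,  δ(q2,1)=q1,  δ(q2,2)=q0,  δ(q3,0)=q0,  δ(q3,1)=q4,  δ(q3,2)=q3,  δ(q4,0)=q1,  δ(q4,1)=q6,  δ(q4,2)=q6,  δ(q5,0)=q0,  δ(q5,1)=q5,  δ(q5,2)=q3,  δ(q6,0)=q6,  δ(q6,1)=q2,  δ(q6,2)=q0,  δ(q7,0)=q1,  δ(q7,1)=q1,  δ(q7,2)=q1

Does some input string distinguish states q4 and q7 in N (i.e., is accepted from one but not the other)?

Reachable states from the start: {q0,q1,q2,q4,q6,q7}. Unreachable: {q3,q5} — drop them.
P0 = {q1,q4,q6,q7} | {q0,q2}.
On input 1, block {q1,q4,q6,q7} splits into {q1,q6} and {q4,q7}.
No further refinement is possible. Final partition (3 blocks): {q1,q6} | {q0,q2} | {q4,q7}.
q4 and q7 lie in the same block of the stable partition, so they are equivalent — no string distinguishes them.

No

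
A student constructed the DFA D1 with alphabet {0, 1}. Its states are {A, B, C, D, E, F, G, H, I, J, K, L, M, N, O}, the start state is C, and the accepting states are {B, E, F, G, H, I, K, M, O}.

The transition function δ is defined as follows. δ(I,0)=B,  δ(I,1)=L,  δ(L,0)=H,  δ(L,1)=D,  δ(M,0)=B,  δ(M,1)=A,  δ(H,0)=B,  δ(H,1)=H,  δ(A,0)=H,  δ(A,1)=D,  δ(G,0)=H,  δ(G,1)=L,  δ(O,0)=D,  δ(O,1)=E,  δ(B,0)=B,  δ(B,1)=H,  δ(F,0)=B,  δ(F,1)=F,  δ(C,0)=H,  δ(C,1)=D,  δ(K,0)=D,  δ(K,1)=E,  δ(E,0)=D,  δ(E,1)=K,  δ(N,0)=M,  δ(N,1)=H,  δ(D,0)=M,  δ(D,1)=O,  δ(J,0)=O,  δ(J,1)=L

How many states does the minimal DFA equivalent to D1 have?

Reachable states from the start: {A,B,C,D,E,H,K,M,O}. Unreachable: {F,G,I,J,L,N} — drop them.
P0 = {B,E,H,K,M,O} | {A,C,D}.
Split {B,E,H,K,M,O} by δ(·,0) → {B,H,M} and {E,K,O}.
Refine {B,H,M} on symbol 1: members go to different blocks, giving {B,H} and {M}.
Refine {A,C,D} on symbol 0: members go to different blocks, giving {A,C} and {D}.
Stable partition: {B,H} | {A,C} | {E,K,O} | {M} | {D} — 5 equivalence classes.

5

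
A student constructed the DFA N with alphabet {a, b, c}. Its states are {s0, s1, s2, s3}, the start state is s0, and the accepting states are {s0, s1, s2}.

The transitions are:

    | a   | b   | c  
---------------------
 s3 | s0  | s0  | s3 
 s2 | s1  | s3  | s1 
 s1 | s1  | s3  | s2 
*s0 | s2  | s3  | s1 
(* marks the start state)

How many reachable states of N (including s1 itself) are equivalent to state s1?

All states are reachable from the start state.
P0 = {s0,s1,s2} | {s3}.
The partition is now stable with 2 blocks: {s0,s1,s2} | {s3}.
State s1 belongs to the block {s0,s1,s2}, which has 3 states.

3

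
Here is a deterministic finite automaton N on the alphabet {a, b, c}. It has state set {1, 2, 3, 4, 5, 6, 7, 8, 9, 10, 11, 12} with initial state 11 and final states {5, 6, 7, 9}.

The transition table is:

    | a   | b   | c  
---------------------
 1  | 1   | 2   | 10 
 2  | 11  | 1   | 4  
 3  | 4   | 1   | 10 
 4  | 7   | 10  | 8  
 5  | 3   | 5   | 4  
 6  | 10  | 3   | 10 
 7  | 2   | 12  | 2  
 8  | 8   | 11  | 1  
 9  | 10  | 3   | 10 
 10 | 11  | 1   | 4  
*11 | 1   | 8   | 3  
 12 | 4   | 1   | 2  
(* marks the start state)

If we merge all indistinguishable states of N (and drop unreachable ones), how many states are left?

7

States {5,6,9} cannot be reached from the start state, so discard them.
Start with accepting vs non-accepting: {7} | {1,2,3,4,8,10,11,12}.
Split {1,2,3,4,8,10,11,12} by δ(·,a) → {1,2,3,8,10,11,12} and {4}.
Refine {1,2,3,8,10,11,12} on symbol a: members go to different blocks, giving {1,2,8,10,11} and {3,12}.
Refine {1,2,8,10,11} on symbol c: members go to different blocks, giving {1,8} and {2,10} and {11}.
Split {1,8} by δ(·,b) → {1} and {8}.
The partition is now stable with 7 blocks: {7} | {1} | {4} | {3,12} | {2,10} | {11} | {8}.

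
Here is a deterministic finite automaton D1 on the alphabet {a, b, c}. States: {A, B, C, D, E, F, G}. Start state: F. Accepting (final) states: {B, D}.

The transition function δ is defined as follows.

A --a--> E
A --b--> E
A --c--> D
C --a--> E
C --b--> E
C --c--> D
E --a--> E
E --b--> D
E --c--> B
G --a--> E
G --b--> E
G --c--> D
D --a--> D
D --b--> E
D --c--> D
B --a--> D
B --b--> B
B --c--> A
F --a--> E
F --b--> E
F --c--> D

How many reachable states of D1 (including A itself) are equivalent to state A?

2

First remove the unreachable states {C,G}; 5 states remain.
Initial partition by acceptance: {B,D} | {A,E,F}.
On input b, block {B,D} splits into {B} and {D}.
Split {A,E,F} by δ(·,b) → {A,F} and {E}.
Stable partition: {B} | {A,F} | {D} | {E} — 4 equivalence classes.
State A belongs to the block {A,F}, which has 2 states.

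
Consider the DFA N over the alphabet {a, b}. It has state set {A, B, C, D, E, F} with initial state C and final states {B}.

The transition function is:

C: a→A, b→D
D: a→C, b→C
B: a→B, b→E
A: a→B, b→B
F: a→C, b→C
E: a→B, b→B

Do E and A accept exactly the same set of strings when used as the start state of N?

Yes

Reachable states from the start: {A,B,C,D,E}. Unreachable: {F} — drop them.
P0 = {B} | {A,C,D,E}.
Split {A,C,D,E} by δ(·,a) → {A,E} and {C,D}.
Split {C,D} by δ(·,a) → {C} and {D}.
No further refinement is possible. Final partition (4 blocks): {B} | {A,E} | {C} | {D}.
E and A lie in the same block of the stable partition, so they are equivalent — no string distinguishes them.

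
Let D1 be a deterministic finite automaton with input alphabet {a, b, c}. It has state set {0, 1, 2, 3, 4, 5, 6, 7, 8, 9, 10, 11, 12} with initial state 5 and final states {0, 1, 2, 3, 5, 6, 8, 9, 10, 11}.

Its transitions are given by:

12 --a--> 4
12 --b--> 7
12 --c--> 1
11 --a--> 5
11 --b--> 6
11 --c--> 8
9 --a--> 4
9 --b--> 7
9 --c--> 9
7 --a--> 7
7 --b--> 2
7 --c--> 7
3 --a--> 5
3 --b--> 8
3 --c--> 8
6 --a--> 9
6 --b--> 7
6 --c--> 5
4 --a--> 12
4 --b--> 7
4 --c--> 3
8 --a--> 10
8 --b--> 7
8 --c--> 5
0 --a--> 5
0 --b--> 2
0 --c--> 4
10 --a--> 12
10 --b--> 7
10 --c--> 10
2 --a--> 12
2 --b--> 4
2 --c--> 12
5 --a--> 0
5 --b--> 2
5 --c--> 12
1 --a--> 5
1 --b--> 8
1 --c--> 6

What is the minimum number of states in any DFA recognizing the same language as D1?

Reachable states from the start: {0,1,2,3,4,5,6,7,8,9,10,12}. Unreachable: {11} — drop them.
Initial partition by acceptance: {0,1,2,3,5,6,8,9,10} | {4,7,12}.
Refine {0,1,2,3,5,6,8,9,10} on symbol a: members go to different blocks, giving {0,1,3,5,6,8} and {2,9,10}.
Refine {0,1,3,5,6,8} on symbol a: members go to different blocks, giving {0,1,3,5} and {6,8}.
On input b, block {0,1,3,5} splits into {0,5} and {1,3}.
On input b, block {4,7,12} splits into {4,12} and {7}.
On input b, block {2,9,10} splits into {9,10} and {2}.
No further refinement is possible. Final partition (7 blocks): {0,5} | {4,12} | {9,10} | {6,8} | {1,3} | {7} | {2}.

7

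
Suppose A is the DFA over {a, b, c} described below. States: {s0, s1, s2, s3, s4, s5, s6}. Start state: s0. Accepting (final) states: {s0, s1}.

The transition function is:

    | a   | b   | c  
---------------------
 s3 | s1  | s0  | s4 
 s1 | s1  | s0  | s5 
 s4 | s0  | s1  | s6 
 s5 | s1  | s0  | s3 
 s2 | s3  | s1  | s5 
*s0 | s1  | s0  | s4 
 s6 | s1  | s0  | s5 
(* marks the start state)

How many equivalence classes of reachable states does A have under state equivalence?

States {s2} cannot be reached from the start state, so discard them.
Initial partition by acceptance: {s0,s1} | {s3,s4,s5,s6}.
No further refinement is possible. Final partition (2 blocks): {s0,s1} | {s3,s4,s5,s6}.

2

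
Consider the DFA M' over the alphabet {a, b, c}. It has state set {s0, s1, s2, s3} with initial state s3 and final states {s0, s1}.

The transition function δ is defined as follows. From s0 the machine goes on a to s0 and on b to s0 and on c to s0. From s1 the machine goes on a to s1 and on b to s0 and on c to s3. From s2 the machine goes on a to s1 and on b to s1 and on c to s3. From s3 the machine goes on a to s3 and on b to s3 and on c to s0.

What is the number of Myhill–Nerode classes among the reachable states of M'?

Reachable states from the start: {s0,s3}. Unreachable: {s1,s2} — drop them.
Start with accepting vs non-accepting: {s0} | {s3}.
The partition is now stable with 2 blocks: {s0} | {s3}.

2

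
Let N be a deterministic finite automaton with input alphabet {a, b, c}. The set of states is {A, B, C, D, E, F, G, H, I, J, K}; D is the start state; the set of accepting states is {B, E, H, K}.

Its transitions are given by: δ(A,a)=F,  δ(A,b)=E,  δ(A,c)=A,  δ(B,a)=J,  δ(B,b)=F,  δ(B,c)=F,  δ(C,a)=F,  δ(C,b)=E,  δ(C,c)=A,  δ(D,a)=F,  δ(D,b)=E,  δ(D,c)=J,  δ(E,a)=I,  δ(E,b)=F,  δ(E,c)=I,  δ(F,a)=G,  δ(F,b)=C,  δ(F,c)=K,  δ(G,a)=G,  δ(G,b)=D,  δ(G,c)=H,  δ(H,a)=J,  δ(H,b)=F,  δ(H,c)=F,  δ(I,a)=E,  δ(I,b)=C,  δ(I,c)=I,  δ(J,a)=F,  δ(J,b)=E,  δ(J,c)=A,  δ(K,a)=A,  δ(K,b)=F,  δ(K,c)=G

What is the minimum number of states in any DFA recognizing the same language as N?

5

States {B} cannot be reached from the start state, so discard them.
Start with accepting vs non-accepting: {E,H,K} | {A,C,D,F,G,I,J}.
On input a, block {A,C,D,F,G,I,J} splits into {A,C,D,F,G,J} and {I}.
Refine {E,H,K} on symbol a: members go to different blocks, giving {H,K} and {E}.
On input b, block {A,C,D,F,G,J} splits into {A,C,D,J} and {F,G}.
The partition is now stable with 5 blocks: {H,K} | {A,C,D,J} | {I} | {E} | {F,G}.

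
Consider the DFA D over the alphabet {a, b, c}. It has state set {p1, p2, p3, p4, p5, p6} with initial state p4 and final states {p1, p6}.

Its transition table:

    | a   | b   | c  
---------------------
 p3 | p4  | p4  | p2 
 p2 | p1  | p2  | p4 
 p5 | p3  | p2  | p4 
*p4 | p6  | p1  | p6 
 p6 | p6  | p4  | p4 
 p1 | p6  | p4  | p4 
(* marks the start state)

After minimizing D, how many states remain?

2

States {p2,p3,p5} cannot be reached from the start state, so discard them.
Initial partition by acceptance: {p1,p6} | {p4}.
The partition is now stable with 2 blocks: {p1,p6} | {p4}.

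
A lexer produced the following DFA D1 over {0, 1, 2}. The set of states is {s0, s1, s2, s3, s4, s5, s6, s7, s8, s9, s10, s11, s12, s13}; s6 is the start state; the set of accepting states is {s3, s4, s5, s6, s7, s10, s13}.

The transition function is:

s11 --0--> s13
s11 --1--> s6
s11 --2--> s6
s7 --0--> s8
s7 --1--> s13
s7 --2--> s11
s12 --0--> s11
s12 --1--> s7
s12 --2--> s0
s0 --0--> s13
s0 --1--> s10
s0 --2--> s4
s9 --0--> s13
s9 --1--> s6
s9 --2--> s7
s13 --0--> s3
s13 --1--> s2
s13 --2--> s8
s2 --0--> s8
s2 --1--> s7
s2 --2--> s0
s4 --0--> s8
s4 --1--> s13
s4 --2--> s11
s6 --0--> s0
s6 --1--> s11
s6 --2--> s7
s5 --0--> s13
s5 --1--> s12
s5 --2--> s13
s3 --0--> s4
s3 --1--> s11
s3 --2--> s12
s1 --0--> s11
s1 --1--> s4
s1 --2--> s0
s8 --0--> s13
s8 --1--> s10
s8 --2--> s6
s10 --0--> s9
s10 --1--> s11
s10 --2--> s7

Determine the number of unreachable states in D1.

No path from s6 leads to s1, s5; the other 12 states are all reachable.

2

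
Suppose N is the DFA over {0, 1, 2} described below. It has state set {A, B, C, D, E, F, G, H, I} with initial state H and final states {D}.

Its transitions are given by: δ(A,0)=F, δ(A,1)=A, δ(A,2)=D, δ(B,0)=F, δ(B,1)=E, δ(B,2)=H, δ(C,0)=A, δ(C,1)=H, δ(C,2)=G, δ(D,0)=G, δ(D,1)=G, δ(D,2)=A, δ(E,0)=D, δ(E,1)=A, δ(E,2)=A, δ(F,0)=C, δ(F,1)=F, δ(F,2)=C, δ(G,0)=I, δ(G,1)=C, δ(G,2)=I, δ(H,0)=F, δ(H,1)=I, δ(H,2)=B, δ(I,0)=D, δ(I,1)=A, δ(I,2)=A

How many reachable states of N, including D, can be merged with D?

Every state is reachable, so we keep all 9.
Initial partition by acceptance: {D} | {A,B,C,E,F,G,H,I}.
On input 0, block {A,B,C,E,F,G,H,I} splits into {A,B,C,F,G,H} and {E,I}.
On input 0, block {A,B,C,F,G,H} splits into {A,B,C,F,H} and {G}.
Split {A,B,C,F,H} by δ(·,1) → {A,C,F} and {B,H}.
On input 1, block {A,C,F} splits into {A,F} and {C}.
On input 0, block {A,F} splits into {A} and {F}.
No further refinement is possible. Final partition (7 blocks): {D} | {A} | {E,I} | {G} | {B,H} | {C} | {F}.
State D belongs to the block {D}, which has 1 states.

1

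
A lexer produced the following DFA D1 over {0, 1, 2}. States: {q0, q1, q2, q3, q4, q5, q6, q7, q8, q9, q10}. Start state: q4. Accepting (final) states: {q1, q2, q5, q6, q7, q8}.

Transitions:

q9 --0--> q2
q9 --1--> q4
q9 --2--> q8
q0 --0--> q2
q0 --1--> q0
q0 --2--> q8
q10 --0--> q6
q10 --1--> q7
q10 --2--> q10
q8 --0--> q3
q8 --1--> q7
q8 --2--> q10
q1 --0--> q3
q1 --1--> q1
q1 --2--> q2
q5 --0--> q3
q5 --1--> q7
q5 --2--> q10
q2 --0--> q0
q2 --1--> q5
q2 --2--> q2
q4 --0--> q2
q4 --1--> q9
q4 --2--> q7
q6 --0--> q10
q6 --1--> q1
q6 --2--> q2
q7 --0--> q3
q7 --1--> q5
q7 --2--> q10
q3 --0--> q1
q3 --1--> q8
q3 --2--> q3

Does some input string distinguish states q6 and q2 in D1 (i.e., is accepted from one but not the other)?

All states are reachable from the start state.
P0 = {q1,q2,q5,q6,q7,q8} | {q0,q3,q4,q9,q10}.
Refine {q1,q2,q5,q6,q7,q8} on symbol 2: members go to different blocks, giving {q1,q2,q6} and {q5,q7,q8}.
Refine {q1,q2,q6} on symbol 1: members go to different blocks, giving {q1,q6} and {q2}.
Refine {q0,q3,q4,q9,q10} on symbol 0: members go to different blocks, giving {q0,q4,q9} and {q3,q10}.
Stable partition: {q1,q6} | {q0,q4,q9} | {q5,q7,q8} | {q2} | {q3,q10} — 5 equivalence classes.
q6 and q2 end up in different blocks, so they are distinguishable. For instance, the string '01' is accepted from only q6.

Yes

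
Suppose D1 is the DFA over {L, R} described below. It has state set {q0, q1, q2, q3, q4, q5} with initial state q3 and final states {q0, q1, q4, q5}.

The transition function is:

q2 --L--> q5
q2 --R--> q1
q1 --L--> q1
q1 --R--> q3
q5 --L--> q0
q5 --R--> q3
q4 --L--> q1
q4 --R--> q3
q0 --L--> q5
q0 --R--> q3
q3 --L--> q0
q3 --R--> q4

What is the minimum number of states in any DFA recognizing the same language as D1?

Reachable states from the start: {q0,q1,q3,q4,q5}. Unreachable: {q2} — drop them.
Start with accepting vs non-accepting: {q0,q1,q4,q5} | {q3}.
Stable partition: {q0,q1,q4,q5} | {q3} — 2 equivalence classes.

2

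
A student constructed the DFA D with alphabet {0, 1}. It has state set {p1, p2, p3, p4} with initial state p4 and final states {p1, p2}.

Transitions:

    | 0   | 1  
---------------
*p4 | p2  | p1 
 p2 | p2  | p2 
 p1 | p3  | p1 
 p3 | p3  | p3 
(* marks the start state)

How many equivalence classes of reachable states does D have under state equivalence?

4

Start with accepting vs non-accepting: {p1,p2} | {p3,p4}.
Refine {p1,p2} on symbol 0: members go to different blocks, giving {p1} and {p2}.
Split {p3,p4} by δ(·,0) → {p3} and {p4}.
No further refinement is possible. Final partition (4 blocks): {p1} | {p3} | {p2} | {p4}.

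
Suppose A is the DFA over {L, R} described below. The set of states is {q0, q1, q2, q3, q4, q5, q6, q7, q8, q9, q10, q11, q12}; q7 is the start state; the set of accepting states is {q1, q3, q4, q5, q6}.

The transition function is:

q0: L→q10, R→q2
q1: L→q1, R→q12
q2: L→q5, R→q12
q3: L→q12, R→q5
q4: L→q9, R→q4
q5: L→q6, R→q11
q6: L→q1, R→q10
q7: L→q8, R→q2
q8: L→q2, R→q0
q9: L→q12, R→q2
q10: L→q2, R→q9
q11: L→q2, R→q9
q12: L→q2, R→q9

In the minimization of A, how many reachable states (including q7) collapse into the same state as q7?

States {q3,q4} cannot be reached from the start state, so discard them.
Start with accepting vs non-accepting: {q1,q5,q6} | {q0,q2,q7,q8,q9,q10,q11,q12}.
Split {q0,q2,q7,q8,q9,q10,q11,q12} by δ(·,L) → {q0,q7,q8,q9,q10,q11,q12} and {q2}.
Split {q0,q7,q8,q9,q10,q11,q12} by δ(·,L) → {q8,q10,q11,q12} and {q0,q7,q9}.
Stable partition: {q1,q5,q6} | {q8,q10,q11,q12} | {q2} | {q0,q7,q9} — 4 equivalence classes.
The equivalence class containing q7 is {q0,q7,q9}, of size 3.

3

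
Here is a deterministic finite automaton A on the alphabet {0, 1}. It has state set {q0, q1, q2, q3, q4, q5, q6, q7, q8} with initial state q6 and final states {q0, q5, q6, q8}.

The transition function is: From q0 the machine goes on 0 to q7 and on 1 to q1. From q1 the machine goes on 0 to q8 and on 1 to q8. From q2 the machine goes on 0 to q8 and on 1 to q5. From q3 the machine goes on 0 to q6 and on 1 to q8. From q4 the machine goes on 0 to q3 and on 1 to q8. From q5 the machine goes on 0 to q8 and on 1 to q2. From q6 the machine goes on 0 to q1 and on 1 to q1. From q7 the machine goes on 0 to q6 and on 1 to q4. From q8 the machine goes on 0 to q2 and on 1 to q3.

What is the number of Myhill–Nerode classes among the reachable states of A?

6

States {q0,q4,q7} cannot be reached from the start state, so discard them.
Start with accepting vs non-accepting: {q5,q6,q8} | {q1,q2,q3}.
On input 0, block {q5,q6,q8} splits into {q6,q8} and {q5}.
On input 1, block {q1,q2,q3} splits into {q1,q3} and {q2}.
Refine {q6,q8} on symbol 0: members go to different blocks, giving {q6} and {q8}.
On input 0, block {q1,q3} splits into {q1} and {q3}.
No further refinement is possible. Final partition (6 blocks): {q6} | {q1} | {q5} | {q2} | {q8} | {q3}.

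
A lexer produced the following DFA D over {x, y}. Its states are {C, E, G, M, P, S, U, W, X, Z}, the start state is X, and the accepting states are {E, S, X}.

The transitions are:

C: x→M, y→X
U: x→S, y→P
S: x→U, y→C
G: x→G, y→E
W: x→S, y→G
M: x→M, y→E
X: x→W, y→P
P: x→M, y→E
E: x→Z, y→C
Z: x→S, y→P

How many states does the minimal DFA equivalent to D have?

Initial partition by acceptance: {E,S,X} | {C,G,M,P,U,W,Z}.
Split {C,G,M,P,U,W,Z} by δ(·,x) → {C,G,M,P} and {U,W,Z}.
No further refinement is possible. Final partition (3 blocks): {E,S,X} | {C,G,M,P} | {U,W,Z}.

3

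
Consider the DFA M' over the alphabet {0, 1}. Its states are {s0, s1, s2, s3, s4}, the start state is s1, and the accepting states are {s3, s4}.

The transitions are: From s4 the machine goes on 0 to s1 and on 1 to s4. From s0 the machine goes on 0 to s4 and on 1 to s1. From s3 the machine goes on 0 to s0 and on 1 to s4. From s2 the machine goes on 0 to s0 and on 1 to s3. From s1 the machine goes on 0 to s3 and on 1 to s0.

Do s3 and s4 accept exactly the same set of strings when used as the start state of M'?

Yes

States {s2} cannot be reached from the start state, so discard them.
P0 = {s3,s4} | {s0,s1}.
Stable partition: {s3,s4} | {s0,s1} — 2 equivalence classes.
s3 and s4 lie in the same block of the stable partition, so they are equivalent — no string distinguishes them.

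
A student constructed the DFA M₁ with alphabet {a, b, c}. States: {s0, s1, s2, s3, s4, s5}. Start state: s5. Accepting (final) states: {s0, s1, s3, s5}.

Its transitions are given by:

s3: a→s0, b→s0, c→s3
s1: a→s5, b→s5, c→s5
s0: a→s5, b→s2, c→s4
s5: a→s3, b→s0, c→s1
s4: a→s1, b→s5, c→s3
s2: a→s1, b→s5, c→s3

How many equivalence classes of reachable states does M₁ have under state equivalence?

Every state is reachable, so we keep all 6.
P0 = {s0,s1,s3,s5} | {s2,s4}.
Refine {s0,s1,s3,s5} on symbol b: members go to different blocks, giving {s1,s3,s5} and {s0}.
On input a, block {s1,s3,s5} splits into {s1,s5} and {s3}.
Split {s1,s5} by δ(·,a) → {s1} and {s5}.
The partition is now stable with 5 blocks: {s1} | {s2,s4} | {s0} | {s3} | {s5}.

5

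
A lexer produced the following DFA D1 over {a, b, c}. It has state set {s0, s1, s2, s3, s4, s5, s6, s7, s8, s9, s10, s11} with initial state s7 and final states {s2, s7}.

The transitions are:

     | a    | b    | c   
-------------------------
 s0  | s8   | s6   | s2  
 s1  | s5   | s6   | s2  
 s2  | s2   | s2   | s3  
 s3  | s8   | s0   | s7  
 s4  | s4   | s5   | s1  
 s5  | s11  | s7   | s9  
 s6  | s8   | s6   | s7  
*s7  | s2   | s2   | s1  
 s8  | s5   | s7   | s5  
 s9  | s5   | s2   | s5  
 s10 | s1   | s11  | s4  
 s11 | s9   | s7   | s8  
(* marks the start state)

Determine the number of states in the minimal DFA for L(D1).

3

Reachable states from the start: {s0,s1,s2,s3,s5,s6,s7,s8,s9,s11}. Unreachable: {s4,s10} — drop them.
Start with accepting vs non-accepting: {s2,s7} | {s0,s1,s3,s5,s6,s8,s9,s11}.
Split {s0,s1,s3,s5,s6,s8,s9,s11} by δ(·,b) → {s0,s1,s3,s6} and {s5,s8,s9,s11}.
The partition is now stable with 3 blocks: {s2,s7} | {s0,s1,s3,s6} | {s5,s8,s9,s11}.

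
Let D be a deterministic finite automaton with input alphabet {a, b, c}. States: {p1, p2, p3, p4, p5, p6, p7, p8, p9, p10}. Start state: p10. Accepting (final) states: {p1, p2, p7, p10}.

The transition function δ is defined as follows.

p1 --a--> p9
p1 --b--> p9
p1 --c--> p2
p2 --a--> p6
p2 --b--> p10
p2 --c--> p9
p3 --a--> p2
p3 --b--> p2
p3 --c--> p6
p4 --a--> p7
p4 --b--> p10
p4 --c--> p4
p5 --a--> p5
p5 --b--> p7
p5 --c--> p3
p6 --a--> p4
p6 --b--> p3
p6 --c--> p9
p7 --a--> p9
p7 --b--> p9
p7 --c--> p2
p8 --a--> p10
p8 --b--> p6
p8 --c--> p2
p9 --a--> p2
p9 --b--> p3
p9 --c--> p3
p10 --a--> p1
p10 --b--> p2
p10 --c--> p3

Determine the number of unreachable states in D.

No path from p10 leads to p5, p8; the other 8 states are all reachable.

2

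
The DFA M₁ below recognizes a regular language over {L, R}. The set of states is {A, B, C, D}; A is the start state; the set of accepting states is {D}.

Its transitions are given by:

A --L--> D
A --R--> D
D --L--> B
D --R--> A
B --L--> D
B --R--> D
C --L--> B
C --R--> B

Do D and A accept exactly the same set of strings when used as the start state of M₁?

First remove the unreachable states {C}; 3 states remain.
P0 = {D} | {A,B}.
Stable partition: {D} | {A,B} — 2 equivalence classes.
D and A end up in different blocks, so they are distinguishable. For instance, the string 'ε' is accepted from only D.

No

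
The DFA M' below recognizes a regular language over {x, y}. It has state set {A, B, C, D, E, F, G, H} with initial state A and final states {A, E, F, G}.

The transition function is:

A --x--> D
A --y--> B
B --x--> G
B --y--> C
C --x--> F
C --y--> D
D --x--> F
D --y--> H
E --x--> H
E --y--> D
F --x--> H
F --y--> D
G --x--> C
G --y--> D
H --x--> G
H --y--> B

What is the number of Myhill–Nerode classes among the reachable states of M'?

First remove the unreachable states {E}; 7 states remain.
Initial partition by acceptance: {A,F,G} | {B,C,D,H}.
Stable partition: {A,F,G} | {B,C,D,H} — 2 equivalence classes.

2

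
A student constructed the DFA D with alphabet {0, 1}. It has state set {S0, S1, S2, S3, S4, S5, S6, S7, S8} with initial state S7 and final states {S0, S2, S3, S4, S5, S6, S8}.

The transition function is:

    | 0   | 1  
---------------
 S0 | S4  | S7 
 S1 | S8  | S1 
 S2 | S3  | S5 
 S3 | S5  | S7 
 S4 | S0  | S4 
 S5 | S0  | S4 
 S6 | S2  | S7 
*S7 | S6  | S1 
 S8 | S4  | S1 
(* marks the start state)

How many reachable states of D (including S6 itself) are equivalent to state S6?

4

P0 = {S0,S2,S3,S4,S5,S6,S8} | {S1,S7}.
Refine {S0,S2,S3,S4,S5,S6,S8} on symbol 1: members go to different blocks, giving {S0,S3,S6,S8} and {S2,S4,S5}.
Stable partition: {S0,S3,S6,S8} | {S1,S7} | {S2,S4,S5} — 3 equivalence classes.
The equivalence class containing S6 is {S0,S3,S6,S8}, of size 4.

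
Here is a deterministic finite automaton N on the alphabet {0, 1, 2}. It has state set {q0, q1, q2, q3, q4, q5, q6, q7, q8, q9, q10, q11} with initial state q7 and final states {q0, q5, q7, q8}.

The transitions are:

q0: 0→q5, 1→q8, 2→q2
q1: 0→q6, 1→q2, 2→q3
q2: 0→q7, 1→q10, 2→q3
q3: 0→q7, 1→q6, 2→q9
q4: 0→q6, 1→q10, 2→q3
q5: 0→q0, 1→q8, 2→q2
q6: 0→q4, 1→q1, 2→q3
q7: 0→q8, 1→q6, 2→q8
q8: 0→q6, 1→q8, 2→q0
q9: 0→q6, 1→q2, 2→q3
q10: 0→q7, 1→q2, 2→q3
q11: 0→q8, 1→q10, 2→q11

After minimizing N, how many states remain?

States {q11} cannot be reached from the start state, so discard them.
P0 = {q0,q5,q7,q8} | {q1,q2,q3,q4,q6,q9,q10}.
On input 0, block {q0,q5,q7,q8} splits into {q0,q5,q7} and {q8}.
Refine {q0,q5,q7} on symbol 0: members go to different blocks, giving {q0,q5} and {q7}.
Split {q1,q2,q3,q4,q6,q9,q10} by δ(·,0) → {q1,q4,q6,q9} and {q2,q3,q10}.
On input 1, block {q1,q4,q6,q9} splits into {q1,q4,q9} and {q6}.
Refine {q2,q3,q10} on symbol 1: members go to different blocks, giving {q2,q10} and {q3}.
Stable partition: {q0,q5} | {q1,q4,q9} | {q8} | {q7} | {q2,q10} | {q6} | {q3} — 7 equivalence classes.

7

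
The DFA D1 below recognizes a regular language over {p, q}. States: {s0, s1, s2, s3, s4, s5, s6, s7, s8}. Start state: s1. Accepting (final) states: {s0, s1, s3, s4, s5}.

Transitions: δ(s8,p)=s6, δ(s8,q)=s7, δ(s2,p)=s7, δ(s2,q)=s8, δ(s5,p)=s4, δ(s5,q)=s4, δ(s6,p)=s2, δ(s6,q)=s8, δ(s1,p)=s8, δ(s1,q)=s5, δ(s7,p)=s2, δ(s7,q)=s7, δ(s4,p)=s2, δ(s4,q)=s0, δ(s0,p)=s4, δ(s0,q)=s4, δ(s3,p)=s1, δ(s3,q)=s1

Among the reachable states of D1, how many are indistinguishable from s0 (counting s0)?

States {s3} cannot be reached from the start state, so discard them.
Initial partition by acceptance: {s0,s1,s4,s5} | {s2,s6,s7,s8}.
Refine {s0,s1,s4,s5} on symbol p: members go to different blocks, giving {s0,s5} and {s1,s4}.
No further refinement is possible. Final partition (3 blocks): {s0,s5} | {s2,s6,s7,s8} | {s1,s4}.
State s0 belongs to the block {s0,s5}, which has 2 states.

2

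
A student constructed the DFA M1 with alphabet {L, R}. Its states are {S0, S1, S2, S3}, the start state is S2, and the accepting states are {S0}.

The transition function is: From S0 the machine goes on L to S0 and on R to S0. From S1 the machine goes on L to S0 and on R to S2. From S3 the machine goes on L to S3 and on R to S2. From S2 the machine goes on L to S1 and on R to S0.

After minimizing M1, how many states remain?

3

States {S3} cannot be reached from the start state, so discard them.
Initial partition by acceptance: {S0} | {S1,S2}.
Refine {S1,S2} on symbol L: members go to different blocks, giving {S1} and {S2}.
The partition is now stable with 3 blocks: {S0} | {S1} | {S2}.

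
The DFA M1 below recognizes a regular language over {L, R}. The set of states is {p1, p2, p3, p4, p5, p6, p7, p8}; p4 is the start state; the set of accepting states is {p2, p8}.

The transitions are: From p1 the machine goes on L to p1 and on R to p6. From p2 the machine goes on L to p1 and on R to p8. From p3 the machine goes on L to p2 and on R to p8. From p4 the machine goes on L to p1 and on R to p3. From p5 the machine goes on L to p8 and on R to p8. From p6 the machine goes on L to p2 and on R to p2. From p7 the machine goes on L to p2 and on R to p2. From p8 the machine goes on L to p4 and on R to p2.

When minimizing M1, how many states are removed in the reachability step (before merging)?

2

Starting at p4 and following transitions, the reachable set is {p1, p2, p3, p4, p6, p8}. That leaves p5, p7 unreachable — 2 in total.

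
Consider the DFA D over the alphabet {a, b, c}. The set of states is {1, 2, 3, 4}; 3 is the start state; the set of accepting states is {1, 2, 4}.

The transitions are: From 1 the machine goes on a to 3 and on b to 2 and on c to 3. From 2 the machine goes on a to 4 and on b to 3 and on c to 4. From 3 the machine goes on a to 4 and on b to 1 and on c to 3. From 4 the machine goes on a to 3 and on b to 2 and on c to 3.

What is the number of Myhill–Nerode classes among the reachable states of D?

All states are reachable from the start state.
Start with accepting vs non-accepting: {1,2,4} | {3}.
Refine {1,2,4} on symbol a: members go to different blocks, giving {1,4} and {2}.
Stable partition: {1,4} | {3} | {2} — 3 equivalence classes.

3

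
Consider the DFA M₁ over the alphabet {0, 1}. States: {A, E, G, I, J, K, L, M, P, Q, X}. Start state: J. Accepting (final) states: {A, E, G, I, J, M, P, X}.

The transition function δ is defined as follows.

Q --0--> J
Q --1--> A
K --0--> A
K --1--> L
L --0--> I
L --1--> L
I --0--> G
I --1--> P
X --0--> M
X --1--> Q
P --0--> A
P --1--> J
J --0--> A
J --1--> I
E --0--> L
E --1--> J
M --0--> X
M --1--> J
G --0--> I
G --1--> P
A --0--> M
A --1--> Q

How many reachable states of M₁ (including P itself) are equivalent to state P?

2

States {E,K,L} cannot be reached from the start state, so discard them.
Start with accepting vs non-accepting: {A,G,I,J,M,P,X} | {Q}.
On input 1, block {A,G,I,J,M,P,X} splits into {G,I,J,M,P} and {A,X}.
Split {G,I,J,M,P} by δ(·,0) → {J,M,P} and {G,I}.
Refine {J,M,P} on symbol 1: members go to different blocks, giving {M,P} and {J}.
The partition is now stable with 5 blocks: {M,P} | {Q} | {A,X} | {G,I} | {J}.
State P belongs to the block {M,P}, which has 2 states.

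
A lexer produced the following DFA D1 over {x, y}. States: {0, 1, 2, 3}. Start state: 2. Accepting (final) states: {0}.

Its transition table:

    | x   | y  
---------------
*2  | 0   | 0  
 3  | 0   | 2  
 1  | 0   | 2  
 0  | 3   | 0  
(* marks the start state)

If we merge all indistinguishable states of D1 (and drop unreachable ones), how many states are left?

3

Reachable states from the start: {0,2,3}. Unreachable: {1} — drop them.
Start with accepting vs non-accepting: {0} | {2,3}.
Split {2,3} by δ(·,y) → {2} and {3}.
No further refinement is possible. Final partition (3 blocks): {0} | {2} | {3}.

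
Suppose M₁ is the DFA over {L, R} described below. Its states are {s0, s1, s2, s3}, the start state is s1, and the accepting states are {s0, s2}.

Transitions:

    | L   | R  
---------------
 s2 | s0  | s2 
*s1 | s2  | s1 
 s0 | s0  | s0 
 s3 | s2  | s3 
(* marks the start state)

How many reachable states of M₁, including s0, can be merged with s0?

States {s3} cannot be reached from the start state, so discard them.
Start with accepting vs non-accepting: {s0,s2} | {s1}.
No further refinement is possible. Final partition (2 blocks): {s0,s2} | {s1}.
The equivalence class containing s0 is {s0,s2}, of size 2.

2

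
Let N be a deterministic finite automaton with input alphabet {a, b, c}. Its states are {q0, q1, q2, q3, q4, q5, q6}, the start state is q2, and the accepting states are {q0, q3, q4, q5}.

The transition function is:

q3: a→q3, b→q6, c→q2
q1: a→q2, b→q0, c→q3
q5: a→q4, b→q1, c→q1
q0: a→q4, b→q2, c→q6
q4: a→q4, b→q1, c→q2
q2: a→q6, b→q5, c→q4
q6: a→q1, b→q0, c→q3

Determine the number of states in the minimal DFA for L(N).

2

Every state is reachable, so we keep all 7.
Initial partition by acceptance: {q0,q3,q4,q5} | {q1,q2,q6}.
Stable partition: {q0,q3,q4,q5} | {q1,q2,q6} — 2 equivalence classes.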